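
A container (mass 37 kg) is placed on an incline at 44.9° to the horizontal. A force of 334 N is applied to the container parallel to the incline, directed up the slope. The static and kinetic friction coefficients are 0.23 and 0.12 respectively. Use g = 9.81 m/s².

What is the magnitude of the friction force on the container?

Normal force: N = m g cos θ = 37 × 9.81 × cos 44.9° = 257.1 N.
Parallel to the incline, ΣF = 0 gives f = m g sin θ − P = 256.2 − 334 = -77.79 N (up-slope positive).
Maximum static friction available: μ_s N = 0.23 × 257.1 = 59.13 N.
Since |-77.79| > 59.13 N, static friction cannot hold it; the container slides up the incline and kinetic friction applies: f = μ_k N = 0.12 × 257.1 = 30.9 N.

f ≈ 30.9 N (down the incline)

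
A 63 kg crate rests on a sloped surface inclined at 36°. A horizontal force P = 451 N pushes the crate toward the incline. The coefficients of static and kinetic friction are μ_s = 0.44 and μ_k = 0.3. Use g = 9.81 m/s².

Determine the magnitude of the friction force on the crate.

Resolve perpendicular to the incline: N = m g cos θ + P sin θ = 63×9.81×cos 36° + 451×sin 36° = 765.1 N.
Along the incline, the net driving force (taking up-slope positive) is P cos θ − m g sin θ = 364.9 − 363.3 = 1.598 N, so equilibrium requires friction f = -1.598 N (down-slope).
The limit of static friction is μ_s N = 336.6 N.
|f_req| = 1.598 ≤ 336.6 N → the crate is in equilibrium; friction equals the required value.

f ≈ 1.6 N (down the incline)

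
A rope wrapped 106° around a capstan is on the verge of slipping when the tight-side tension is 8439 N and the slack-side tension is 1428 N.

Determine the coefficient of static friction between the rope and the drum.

T₂/T₁ = e^{μβ} → μ = ln(T₂/T₁)/β.
β = 106° = 1.85 rad.
μ = ln(8439/1428)/1.85 = ln(5.91)/1.85 = 0.96.

μ ≈ 0.96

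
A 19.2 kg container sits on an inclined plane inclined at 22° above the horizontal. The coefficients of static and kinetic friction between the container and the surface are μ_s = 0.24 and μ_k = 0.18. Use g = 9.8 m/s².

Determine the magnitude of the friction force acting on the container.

f ≈ 31.4 N (up the incline)

The normal reaction is N = m g cos θ = 174.5 N.
For equilibrium along the incline, friction must balance the weight component: f = m g sin θ = 70.49 N up the slope.
Static friction can supply at most μ_s N = 41.87 N.
|70.49| exceeds 41.87 N, so the container slips down-slope; friction is kinetic, f = μ_k N = 0.18×174.5 = 31.4 N.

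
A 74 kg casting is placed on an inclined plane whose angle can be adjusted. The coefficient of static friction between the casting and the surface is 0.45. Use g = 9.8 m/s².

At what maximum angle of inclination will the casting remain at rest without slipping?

At the slip threshold, m g sin θ = μ_s · m g cos θ, so tan θ = μ_s.
θ_max = arctan(0.45) = 24.2°.

θ_max ≈ 24.2°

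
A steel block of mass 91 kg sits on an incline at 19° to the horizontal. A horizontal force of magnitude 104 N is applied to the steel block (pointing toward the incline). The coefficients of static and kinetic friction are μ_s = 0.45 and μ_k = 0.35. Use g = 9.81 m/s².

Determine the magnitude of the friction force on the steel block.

f ≈ 192 N (up the incline)

Normal direction: N = m g cos θ + P sin θ = 877.9 N.
Along the incline, the net driving force (taking up-slope positive) is P cos θ − m g sin θ = 98.33 − 290.6 = -192.3 N, so equilibrium requires friction f = 192.3 N (up-slope).
Maximum static friction: μ_s N = 0.45 × 877.9 = 395.1 N.
Since 192.3 N is within the 395.1 N limit, the steel block stays put and friction is exactly 192 N.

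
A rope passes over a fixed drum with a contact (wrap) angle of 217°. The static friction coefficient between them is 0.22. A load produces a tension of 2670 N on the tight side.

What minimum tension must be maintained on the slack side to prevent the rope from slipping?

Capstan equation at impending slip: T_tight/T_slack = e^{μβ}.
β = 217° = 3.787 rad; e^{μβ} = e^{0.22×3.787} = 2.301.
T_slack = T_tight / e^{μβ} = 2670 / 2.301 = 1160 N.

T_min ≈ 1160 N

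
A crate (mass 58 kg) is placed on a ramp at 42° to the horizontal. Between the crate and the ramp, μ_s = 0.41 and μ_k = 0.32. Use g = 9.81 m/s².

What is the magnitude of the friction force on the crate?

Perpendicular to the surface, N = m g cos θ = 58·9.81·cos 42° = 422.8 N.
For equilibrium along the incline, friction must balance the weight component: f = m g sin θ = 380.7 N up the slope.
Maximum static friction available: μ_s N = 0.41 × 422.8 = 173.4 N.
Since |380.7| > 173.4 N, static friction cannot hold it; the crate slides down the incline and kinetic friction applies: f = μ_k N = 0.32 × 422.8 = 135 N.

f ≈ 135 N (up the incline)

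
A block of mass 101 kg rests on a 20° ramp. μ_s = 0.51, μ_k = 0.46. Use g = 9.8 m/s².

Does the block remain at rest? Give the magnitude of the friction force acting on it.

N = m g cos θ = 930 N.
Down-slope weight component: m g sin θ = 339 N.
μ_s N = 474 N.
339 ≤ 474 N, so it stays put; friction = 339 N.

f ≈ 339 N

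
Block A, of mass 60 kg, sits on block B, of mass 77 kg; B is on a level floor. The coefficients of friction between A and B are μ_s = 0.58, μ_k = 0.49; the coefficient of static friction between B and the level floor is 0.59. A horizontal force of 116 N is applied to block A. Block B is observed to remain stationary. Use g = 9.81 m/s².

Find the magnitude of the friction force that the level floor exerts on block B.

f ≈ 116 N

The normal force B exerts on A is simply A's weight, N₁ = 588.6 N.
So the A–B interface can sustain at most μ_s N₁ = 341.4 N of static friction.
Since P = 116 N ≤ 341.4 N, A does not slip on B; friction on A equals P = 116 N.
By Newton's third law B feels 116 N forward from A. With B stationary, the floor's static friction on B balances it: f₂ = 116 N (well within μ_s(m_A+m_B)g = 792.9 N).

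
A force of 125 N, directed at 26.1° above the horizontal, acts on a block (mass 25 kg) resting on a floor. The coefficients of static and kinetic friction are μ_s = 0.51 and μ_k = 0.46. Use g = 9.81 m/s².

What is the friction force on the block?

Vertical equilibrium gives N = m g − P sin α = 190.3 N.
The horizontal driving force is P cos α = 112.3 N, so equilibrium needs friction f = 112.3 N.
The static-friction limit is μ_s N = 97.03 N.
112.3 > 97.03 N → the block slides; f = μ_k N = 0.46×190.3 = 87.5 N.

f ≈ 87.5 N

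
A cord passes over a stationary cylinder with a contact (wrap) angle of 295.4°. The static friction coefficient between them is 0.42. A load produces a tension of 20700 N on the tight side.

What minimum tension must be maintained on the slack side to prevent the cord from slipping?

Capstan equation at impending slip: T_tight/T_slack = e^{μβ}.
β = 295.4° = 5.156 rad; e^{μβ} = e^{0.42×5.156} = 8.718.
T_slack = T_tight / e^{μβ} = 20700 / 8.718 = 2370 N.

T_min ≈ 2370 N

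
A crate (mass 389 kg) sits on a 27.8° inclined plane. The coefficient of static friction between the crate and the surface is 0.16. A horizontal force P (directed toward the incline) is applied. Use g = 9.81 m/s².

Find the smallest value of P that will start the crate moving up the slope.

At impending motion up the slope, friction acts down-slope at its limit: f = μ_s N.
Perpendicular to the incline: N = m g cos θ + P sin θ.
Along the incline: P cos θ = m g sin θ + μ_s N = m g sin θ + μ_s (m g cos θ + P sin θ).
Solving, P (cos θ − μ_s sin θ) = m g (sin θ + μ_s cos θ), so P = 389×9.81×(sin 27.8° + 0.16 cos 27.8°)/(cos 27.8° − 0.16 sin 27.8°) = 3820×0.6079/0.81 = 2860 N.

P ≈ 2860 N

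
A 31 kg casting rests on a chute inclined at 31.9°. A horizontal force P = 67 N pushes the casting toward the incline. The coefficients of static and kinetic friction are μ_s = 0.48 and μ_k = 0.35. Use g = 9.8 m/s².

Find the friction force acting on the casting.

f ≈ 104 N (up the incline)

Resolve perpendicular to the incline: N = m g cos θ + P sin θ = 31×9.8×cos 31.9° + 67×sin 31.9° = 293.3 N.
Along the incline, the net driving force (taking up-slope positive) is P cos θ − m g sin θ = 56.88 − 160.5 = -103.7 N, so equilibrium requires friction f = 103.7 N (up-slope).
Maximum static friction: μ_s N = 0.48 × 293.3 = 140.8 N.
Since 103.7 N is within the 140.8 N limit, the casting stays put and friction is exactly 104 N.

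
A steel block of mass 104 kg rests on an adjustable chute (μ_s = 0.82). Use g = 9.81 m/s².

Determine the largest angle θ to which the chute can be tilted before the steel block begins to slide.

θ_max ≈ 39.4°

At the slip threshold, m g sin θ = μ_s · m g cos θ, so tan θ = μ_s.
θ_max = arctan(0.82) = 39.4°.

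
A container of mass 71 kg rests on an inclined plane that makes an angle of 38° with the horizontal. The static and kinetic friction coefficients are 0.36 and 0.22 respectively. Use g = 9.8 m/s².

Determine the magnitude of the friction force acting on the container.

Normal force: N = m g cos θ = 71 × 9.8 × cos 38° = 548.3 N.
Along the slope the weight component is m g sin θ = 428.4 N; friction must supply exactly this, acting up-slope.
Static friction can supply at most μ_s N = 197.4 N.
|428.4| exceeds 197.4 N, so the container slips down-slope; friction is kinetic, f = μ_k N = 0.22×548.3 = 121 N.

f ≈ 121 N (up the incline)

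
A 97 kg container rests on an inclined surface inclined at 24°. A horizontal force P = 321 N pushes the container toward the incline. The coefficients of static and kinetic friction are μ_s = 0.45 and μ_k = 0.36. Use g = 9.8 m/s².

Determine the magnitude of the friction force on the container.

f ≈ 93.4 N (up the incline)

Normal direction: N = m g cos θ + P sin θ = 999 N.
Along the incline, the net driving force (taking up-slope positive) is P cos θ − m g sin θ = 293.2 − 386.6 = -93.4 N, so equilibrium requires friction f = 93.4 N (up-slope).
The limit of static friction is μ_s N = 449.5 N.
Since 93.4 N is within the 449.5 N limit, the container stays put and friction is exactly 93.4 N.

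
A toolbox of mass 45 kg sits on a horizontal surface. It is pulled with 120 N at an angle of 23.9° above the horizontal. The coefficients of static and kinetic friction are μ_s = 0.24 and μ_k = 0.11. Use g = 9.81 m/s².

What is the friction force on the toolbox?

f ≈ 43.2 N

The vertical component of P reduces the normal force: N = m g − P sin α = 441.5 − 48.62 = 392.8 N.
The horizontal driving force is P cos α = 109.7 N, so equilibrium needs friction f = 109.7 N.
μ_s N = 0.24 × 392.8 = 94.28 N.
The required friction exceeds μ_s N, so the toolbox moves and f = μ_k N = 43.2 N.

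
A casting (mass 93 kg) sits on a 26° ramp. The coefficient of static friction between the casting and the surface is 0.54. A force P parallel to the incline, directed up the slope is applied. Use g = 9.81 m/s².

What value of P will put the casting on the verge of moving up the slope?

P ≈ 843 N

At impending motion up the slope, friction acts down-slope at its limit: f = μ_s N.
P is parallel to the surface, so N = m g cos θ = 820 N.
Along the incline: P = m g sin θ + μ_s N = 400 + 0.54×820 = 843 N.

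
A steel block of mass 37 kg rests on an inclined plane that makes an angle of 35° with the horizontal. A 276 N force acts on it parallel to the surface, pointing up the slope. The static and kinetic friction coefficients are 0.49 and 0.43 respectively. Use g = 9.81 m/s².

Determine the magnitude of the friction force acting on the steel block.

The normal reaction is N = m g cos θ = 297.3 N.
Parallel to the incline, ΣF = 0 gives f = m g sin θ − P = 208.2 − 276 = -67.81 N (up-slope positive).
The static-friction ceiling is μ_s N = 0.49 × 297.3 = 145.7 N.
Since |-67.81| ≤ 145.7 N, static friction is sufficient; f equals the required value, not μ_s N.

f ≈ 67.8 N (down the incline)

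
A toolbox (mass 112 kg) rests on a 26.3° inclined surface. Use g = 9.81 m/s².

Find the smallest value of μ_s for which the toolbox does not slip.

At the slip threshold m g sin θ = μ_s m g cos θ, so μ_s,min = tan θ.
μ_s,min = tan 26.3° = 0.494.

μ_s,min ≈ 0.494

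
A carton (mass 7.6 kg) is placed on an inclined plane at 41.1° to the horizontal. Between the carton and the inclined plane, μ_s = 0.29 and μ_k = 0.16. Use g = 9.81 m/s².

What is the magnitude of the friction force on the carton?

f ≈ 8.99 N (up the incline)

Perpendicular to the surface, N = m g cos θ = 7.6·9.81·cos 41.1° = 56.18 N.
For equilibrium along the incline, friction must balance the weight component: f = m g sin θ = 49.01 N up the slope.
The static-friction ceiling is μ_s N = 0.29 × 56.18 = 16.29 N.
Since |49.01| > 16.29 N, static friction cannot hold it; the carton slides down the incline and kinetic friction applies: f = μ_k N = 0.16 × 56.18 = 8.99 N.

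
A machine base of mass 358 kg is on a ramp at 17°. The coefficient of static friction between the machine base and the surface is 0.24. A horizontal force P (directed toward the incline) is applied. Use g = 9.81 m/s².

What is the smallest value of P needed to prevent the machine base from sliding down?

P_min ≈ 215 N

The machine base tends to slide down (tan θ > μ_s), so at the point of impending slip friction acts up-slope at its limit: f = μ_s N.
Perpendicular to the incline: N = m g cos θ + P sin θ.
Along the incline: P cos θ + μ_s N = m g sin θ, i.e. P cos θ + μ_s (m g cos θ + P sin θ) = m g sin θ.
Solving, P (cos θ + μ_s sin θ) = m g (sin θ − μ_s cos θ), so P = 3510×0.06286/1.026 = 215 N.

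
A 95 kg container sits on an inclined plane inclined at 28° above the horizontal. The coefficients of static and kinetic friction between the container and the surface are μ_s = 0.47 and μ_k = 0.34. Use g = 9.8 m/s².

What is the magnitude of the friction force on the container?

f ≈ 279 N (up the incline)

Normal force: N = m g cos θ = 95 × 9.8 × cos 28° = 822 N.
Along the slope the weight component is m g sin θ = 437.1 N; friction must supply exactly this, acting up-slope.
Static friction can supply at most μ_s N = 386.4 N.
|437.1| exceeds 386.4 N, so the container slips down-slope; friction is kinetic, f = μ_k N = 0.34×822 = 279 N.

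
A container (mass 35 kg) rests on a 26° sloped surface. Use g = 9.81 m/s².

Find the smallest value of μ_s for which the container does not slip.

At the slip threshold m g sin θ = μ_s m g cos θ, so μ_s,min = tan θ.
μ_s,min = tan 26° = 0.488.

μ_s,min ≈ 0.488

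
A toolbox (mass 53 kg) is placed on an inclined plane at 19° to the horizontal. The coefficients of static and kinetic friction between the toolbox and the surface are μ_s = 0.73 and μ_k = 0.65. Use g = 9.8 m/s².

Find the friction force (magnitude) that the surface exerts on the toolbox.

Perpendicular to the surface, N = m g cos θ = 53·9.8·cos 19° = 491.1 N.
Along the slope the weight component is m g sin θ = 169.1 N; friction must supply exactly this, acting up-slope.
The static-friction ceiling is μ_s N = 0.73 × 491.1 = 358.5 N.
Since |169.1| ≤ 358.5 N, the toolbox remains in static equilibrium and friction takes exactly the required value.

f ≈ 169 N (up the incline)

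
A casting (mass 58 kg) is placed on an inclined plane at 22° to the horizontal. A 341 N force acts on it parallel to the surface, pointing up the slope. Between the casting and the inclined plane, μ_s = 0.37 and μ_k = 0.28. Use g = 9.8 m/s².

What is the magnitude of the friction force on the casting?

f ≈ 128 N (down the incline)

The normal reaction is N = m g cos θ = 527 N.
Parallel to the incline, ΣF = 0 gives f = m g sin θ − P = 212.9 − 341 = -128.1 N (up-slope positive).
Static friction can supply at most μ_s N = 195 N.
Since |-128.1| ≤ 195 N, static friction is sufficient; f equals the required value, not μ_s N.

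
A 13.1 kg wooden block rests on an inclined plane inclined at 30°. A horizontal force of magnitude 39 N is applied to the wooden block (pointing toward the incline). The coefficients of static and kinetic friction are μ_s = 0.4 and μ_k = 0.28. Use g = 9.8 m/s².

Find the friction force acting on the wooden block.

f ≈ 30.4 N (up the incline)

The horizontal push has a component P sin θ into the surface, so N = m g cos θ + P sin θ = 111.2 + 19.5 = 130.7 N.
Along the incline, the net driving force (taking up-slope positive) is P cos θ − m g sin θ = 33.77 − 64.19 = -30.42 N, so equilibrium requires friction f = 30.42 N (up-slope).
The limit of static friction is μ_s N = 52.27 N.
Since 30.42 N is within the 52.27 N limit, the wooden block stays put and friction is exactly 30.4 N.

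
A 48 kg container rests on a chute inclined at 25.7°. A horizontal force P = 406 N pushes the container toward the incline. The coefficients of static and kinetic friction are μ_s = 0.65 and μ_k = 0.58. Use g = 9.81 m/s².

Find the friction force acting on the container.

f ≈ 162 N (down the incline)

The horizontal push has a component P sin θ into the surface, so N = m g cos θ + P sin θ = 424.3 + 176.1 = 600.4 N.
Parallel to the incline: P cos θ − m g sin θ = 365.8 − 204.2 = 161.6 N; the friction needed to balance this is 161.6 N acting down the slope.
The limit of static friction is μ_s N = 390.2 N.
Since 161.6 N is within the 390.2 N limit, the container stays put and friction is exactly 162 N.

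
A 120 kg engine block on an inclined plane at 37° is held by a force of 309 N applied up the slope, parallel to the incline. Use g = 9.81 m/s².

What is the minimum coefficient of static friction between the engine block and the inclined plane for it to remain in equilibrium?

μ_s,min ≈ 0.425

N = m g cos θ = 940.2 N.
Friction must make up the shortfall along the incline: f = m g sin θ − P = 708.5 − 309 = 399.5 N.
At the threshold f = μ_s N, so μ_s,min = 399.5/940.2 = 0.425.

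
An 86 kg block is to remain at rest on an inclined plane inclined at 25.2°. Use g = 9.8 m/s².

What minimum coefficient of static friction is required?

At the slip threshold m g sin θ = μ_s m g cos θ, so μ_s,min = tan θ.
μ_s,min = tan 25.2° = 0.471.

μ_s,min ≈ 0.471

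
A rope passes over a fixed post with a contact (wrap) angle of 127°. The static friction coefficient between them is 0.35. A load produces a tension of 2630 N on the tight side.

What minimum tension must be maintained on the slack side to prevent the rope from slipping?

T_min ≈ 1210 N

Capstan equation at impending slip: T_tight/T_slack = e^{μβ}.
β = 127° = 2.217 rad; e^{μβ} = e^{0.35×2.217} = 2.172.
T_slack = T_tight / e^{μβ} = 2630 / 2.172 = 1210 N.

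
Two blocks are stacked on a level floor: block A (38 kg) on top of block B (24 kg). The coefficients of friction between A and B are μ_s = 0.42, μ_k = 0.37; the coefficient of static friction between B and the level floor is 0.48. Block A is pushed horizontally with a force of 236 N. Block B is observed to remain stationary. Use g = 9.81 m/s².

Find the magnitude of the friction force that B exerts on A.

f ≈ 138 N

Normal force at the A–B interface: N₁ = m_A g = 372.8 N.
Maximum static friction on A from B: μ_s N₁ = 0.42×372.8 = 156.6 N.
Since P = 236 N > 156.6 N, A slides on B; the A–B friction is kinetic: f₁ = μ_k N₁ = 0.37×372.8 = 138 N.
B experiences an equal 138 N forward from A (third law). B is in equilibrium, so the floor supplies f₂ = 138 N of static friction (limit μ_s(m_A+m_B)g = 291.9 N, not exceeded).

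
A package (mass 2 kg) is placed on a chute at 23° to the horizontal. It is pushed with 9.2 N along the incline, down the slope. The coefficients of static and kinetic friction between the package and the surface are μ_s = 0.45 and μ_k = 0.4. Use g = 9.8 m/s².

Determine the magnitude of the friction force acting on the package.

The normal reaction is N = m g cos θ = 18.04 N.
For equilibrium along the incline the friction force must supply f = m g sin θ + P = 7.658 + 9.2 = 16.86 N (positive meaning up-slope).
Static friction can supply at most μ_s N = 8.119 N.
Since |16.86| > 8.119 N, static friction cannot hold it; the package slides down the incline and kinetic friction applies: f = μ_k N = 0.4 × 18.04 = 7.22 N.

f ≈ 7.22 N (up the incline)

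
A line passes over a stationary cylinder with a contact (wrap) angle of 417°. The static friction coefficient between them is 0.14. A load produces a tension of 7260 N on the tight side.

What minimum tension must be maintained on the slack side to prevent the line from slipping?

T_min ≈ 2620 N

Capstan equation at impending slip: T_tight/T_slack = e^{μβ}.
β = 417° = 7.278 rad; e^{μβ} = e^{0.14×7.278} = 2.77.
T_slack = T_tight / e^{μβ} = 7260 / 2.77 = 2620 N.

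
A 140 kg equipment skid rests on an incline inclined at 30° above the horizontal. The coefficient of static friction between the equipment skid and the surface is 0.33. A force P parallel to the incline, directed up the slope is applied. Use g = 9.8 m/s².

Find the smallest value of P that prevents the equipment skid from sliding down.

P_min ≈ 294 N

The equipment skid tends to slide down (tan θ > μ_s), so at the point of impending slip friction acts up-slope at its limit: f = μ_s N.
P is parallel to the surface, so N = m g cos θ = 1190 N.
Along the incline: P + μ_s N = m g sin θ, so P = 686 − 0.33×1190 = 294 N.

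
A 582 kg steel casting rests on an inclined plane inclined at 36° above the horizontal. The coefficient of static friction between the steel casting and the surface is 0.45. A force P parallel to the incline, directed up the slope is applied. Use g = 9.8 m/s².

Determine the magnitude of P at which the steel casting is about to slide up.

At impending motion up the slope, friction acts down-slope at its limit: f = μ_s N.
P is parallel to the surface, so N = m g cos θ = 4610 N.
Along the incline: P = m g sin θ + μ_s N = 3350 + 0.45×4610 = 5430 N.

P ≈ 5430 N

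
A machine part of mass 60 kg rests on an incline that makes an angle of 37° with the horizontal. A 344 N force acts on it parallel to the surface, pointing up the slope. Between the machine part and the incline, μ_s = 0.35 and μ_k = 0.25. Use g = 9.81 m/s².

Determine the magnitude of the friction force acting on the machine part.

The normal reaction is N = m g cos θ = 470.1 N.
Parallel to the incline, ΣF = 0 gives f = m g sin θ − P = 354.2 − 344 = 10.23 N (up-slope positive).
Static friction can supply at most μ_s N = 164.5 N.
Since |10.23| ≤ 164.5 N, the machine part remains in static equilibrium and friction takes exactly the required value.

f ≈ 10.2 N (up the incline)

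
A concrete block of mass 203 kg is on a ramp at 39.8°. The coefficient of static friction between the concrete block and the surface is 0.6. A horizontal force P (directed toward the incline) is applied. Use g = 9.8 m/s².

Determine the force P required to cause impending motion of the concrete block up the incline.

P ≈ 5700 N

At impending motion up the slope, friction acts down-slope at its limit: f = μ_s N.
Perpendicular to the incline: N = m g cos θ + P sin θ.
Along the incline: P cos θ = m g sin θ + μ_s N = m g sin θ + μ_s (m g cos θ + P sin θ).
Solving, P (cos θ − μ_s sin θ) = m g (sin θ + μ_s cos θ), so P = 203×9.8×(sin 39.8° + 0.6 cos 39.8°)/(cos 39.8° − 0.6 sin 39.8°) = 1990×1.101/0.3842 = 5700 N.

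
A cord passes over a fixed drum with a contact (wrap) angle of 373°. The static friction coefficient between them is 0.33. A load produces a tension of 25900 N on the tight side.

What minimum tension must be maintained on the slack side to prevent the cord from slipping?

Capstan equation at impending slip: T_tight/T_slack = e^{μβ}.
β = 373° = 6.51 rad; e^{μβ} = e^{0.33×6.51} = 8.57.
T_slack = T_tight / e^{μβ} = 25900 / 8.57 = 3020 N.

T_min ≈ 3020 N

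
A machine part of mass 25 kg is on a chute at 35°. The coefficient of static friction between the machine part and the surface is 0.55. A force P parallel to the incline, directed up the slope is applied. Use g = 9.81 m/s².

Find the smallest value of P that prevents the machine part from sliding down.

P_min ≈ 30.2 N

The machine part tends to slide down (tan θ > μ_s), so at the point of impending slip friction acts up-slope at its limit: f = μ_s N.
P is parallel to the surface, so N = m g cos θ = 201 N.
Along the incline: P + μ_s N = m g sin θ, so P = 141 − 0.55×201 = 30.2 N.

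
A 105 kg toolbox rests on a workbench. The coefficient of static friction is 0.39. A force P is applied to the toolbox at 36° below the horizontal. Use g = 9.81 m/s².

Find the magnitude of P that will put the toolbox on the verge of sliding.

N = m g + P sin α (the push presses the toolbox into the workbench).
At impending slip, P cos α = μ_s N = μ_s (m g + P sin α).
Solving: P (cos α − μ_s sin α) = μ_s m g → P = 0.39×1030/(cos 36° − 0.39 sin 36°) = 402/0.5798 = 693 N.

P ≈ 693 N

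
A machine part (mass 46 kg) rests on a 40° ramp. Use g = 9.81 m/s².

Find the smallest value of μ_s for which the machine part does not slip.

At the slip threshold m g sin θ = μ_s m g cos θ, so μ_s,min = tan θ.
μ_s,min = tan 40° = 0.839.

μ_s,min ≈ 0.839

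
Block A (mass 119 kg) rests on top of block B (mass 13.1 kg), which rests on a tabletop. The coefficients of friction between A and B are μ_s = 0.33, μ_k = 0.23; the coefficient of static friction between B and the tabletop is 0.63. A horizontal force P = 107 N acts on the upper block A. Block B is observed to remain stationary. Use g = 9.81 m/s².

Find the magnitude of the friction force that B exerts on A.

Between the blocks, N₁ = m_A g = 1167 N.
So the A–B interface can sustain at most μ_s N₁ = 385.2 N of static friction.
P = 107 N is within that limit, so A and B move together (both at rest); the A–B friction is simply f₁ = P = 107 N.
By Newton's third law B feels 107 N forward from A. With B stationary, the floor's static friction on B balances it: f₂ = 107 N (well within μ_s(m_A+m_B)g = 816.4 N).

f ≈ 107 N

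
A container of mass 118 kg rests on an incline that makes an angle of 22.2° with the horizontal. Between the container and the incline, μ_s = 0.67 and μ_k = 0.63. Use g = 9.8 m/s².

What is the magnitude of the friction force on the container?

Perpendicular to the surface, N = m g cos θ = 118·9.8·cos 22.2° = 1071 N.
For equilibrium along the incline, friction must balance the weight component: f = m g sin θ = 436.9 N up the slope.
Static friction can supply at most μ_s N = 717.4 N.
Since |436.9| ≤ 717.4 N, no slip — friction simply equals what equilibrium demands.

f ≈ 437 N (up the incline)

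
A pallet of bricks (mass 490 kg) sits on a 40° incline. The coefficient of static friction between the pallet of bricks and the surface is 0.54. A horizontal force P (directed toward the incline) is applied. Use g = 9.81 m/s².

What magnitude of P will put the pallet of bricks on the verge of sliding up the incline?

P ≈ 12100 N

At impending motion up the slope, friction acts down-slope at its limit: f = μ_s N.
Perpendicular to the incline: N = m g cos θ + P sin θ.
Along the incline: P cos θ = m g sin θ + μ_s N = m g sin θ + μ_s (m g cos θ + P sin θ).
Solving, P (cos θ − μ_s sin θ) = m g (sin θ + μ_s cos θ), so P = 490×9.81×(sin 40° + 0.54 cos 40°)/(cos 40° − 0.54 sin 40°) = 4810×1.056/0.4189 = 12100 N.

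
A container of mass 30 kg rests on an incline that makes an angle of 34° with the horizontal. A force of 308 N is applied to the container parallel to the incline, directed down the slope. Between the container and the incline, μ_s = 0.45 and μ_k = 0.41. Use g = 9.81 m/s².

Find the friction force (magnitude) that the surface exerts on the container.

f ≈ 100 N (up the incline)

Normal force: N = m g cos θ = 30 × 9.81 × cos 34° = 244 N.
The friction needed for equilibrium is m g sin θ + P = 164.6 + 308 = 472.6 N, measured positive up-slope.
Maximum static friction available: μ_s N = 0.45 × 244 = 109.8 N.
Since |472.6| > 109.8 N, static friction cannot hold it; the container slides down the incline and kinetic friction applies: f = μ_k N = 0.41 × 244 = 100 N.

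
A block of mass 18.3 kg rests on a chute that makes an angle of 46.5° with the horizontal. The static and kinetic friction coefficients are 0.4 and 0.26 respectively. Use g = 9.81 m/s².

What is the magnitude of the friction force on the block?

f ≈ 32.1 N (up the incline)

Normal force: N = m g cos θ = 18.3 × 9.81 × cos 46.5° = 123.6 N.
For equilibrium along the incline, friction must balance the weight component: f = m g sin θ = 130.2 N up the slope.
The static-friction ceiling is μ_s N = 0.4 × 123.6 = 49.43 N.
|130.2| exceeds 49.43 N, so the block slips down-slope; friction is kinetic, f = μ_k N = 0.26×123.6 = 32.1 N.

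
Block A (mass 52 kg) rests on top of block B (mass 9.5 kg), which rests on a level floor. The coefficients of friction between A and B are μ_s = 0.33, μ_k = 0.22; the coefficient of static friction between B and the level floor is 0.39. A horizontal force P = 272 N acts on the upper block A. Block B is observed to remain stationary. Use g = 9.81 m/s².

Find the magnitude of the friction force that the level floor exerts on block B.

f ≈ 112 N

The normal force B exerts on A is simply A's weight, N₁ = 510.1 N.
So the A–B interface can sustain at most μ_s N₁ = 168.3 N of static friction.
Since P = 272 N > 168.3 N, A slides on B; the A–B friction is kinetic: f₁ = μ_k N₁ = 0.22×510.1 = 112 N.
B experiences an equal 112 N forward from A (third law). B is in equilibrium, so the floor supplies f₂ = 112 N of static friction (limit μ_s(m_A+m_B)g = 235.3 N, not exceeded).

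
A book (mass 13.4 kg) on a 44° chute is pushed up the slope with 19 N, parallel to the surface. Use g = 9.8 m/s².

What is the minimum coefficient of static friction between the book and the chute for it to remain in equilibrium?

μ_s,min ≈ 0.765

N = m g cos θ = 94.46 N.
Friction must make up the shortfall along the incline: f = m g sin θ − P = 91.22 − 19 = 72.22 N.
At the threshold f = μ_s N, so μ_s,min = 72.22/94.46 = 0.765.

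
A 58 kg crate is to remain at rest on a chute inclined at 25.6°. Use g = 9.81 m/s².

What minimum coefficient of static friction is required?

At the slip threshold m g sin θ = μ_s m g cos θ, so μ_s,min = tan θ.
μ_s,min = tan 25.6° = 0.479.

μ_s,min ≈ 0.479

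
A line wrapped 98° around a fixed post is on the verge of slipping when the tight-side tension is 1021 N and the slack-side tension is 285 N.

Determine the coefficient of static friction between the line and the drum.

μ ≈ 0.746

T₂/T₁ = e^{μβ} → μ = ln(T₂/T₁)/β.
β = 98° = 1.71 rad.
μ = ln(1021/285)/1.71 = ln(3.582)/1.71 = 0.746.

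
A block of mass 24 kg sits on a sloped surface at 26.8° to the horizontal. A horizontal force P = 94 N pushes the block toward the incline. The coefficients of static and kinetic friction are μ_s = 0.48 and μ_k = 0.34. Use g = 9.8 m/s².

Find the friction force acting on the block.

Resolve perpendicular to the incline: N = m g cos θ + P sin θ = 24×9.8×cos 26.8° + 94×sin 26.8° = 252.3 N.
Along the incline, the net driving force (taking up-slope positive) is P cos θ − m g sin θ = 83.9 − 106 = -22.14 N, so equilibrium requires friction f = 22.14 N (up-slope).
The limit of static friction is μ_s N = 121.1 N.
Since 22.14 N is within the 121.1 N limit, the block stays put and friction is exactly 22.1 N.

f ≈ 22.1 N (up the incline)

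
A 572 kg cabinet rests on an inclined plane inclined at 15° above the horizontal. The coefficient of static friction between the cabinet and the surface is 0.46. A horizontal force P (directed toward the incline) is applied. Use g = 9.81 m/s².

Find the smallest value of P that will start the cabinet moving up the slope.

At impending motion up the slope, friction acts down-slope at its limit: f = μ_s N.
Perpendicular to the incline: N = m g cos θ + P sin θ.
Along the incline: P cos θ = m g sin θ + μ_s N = m g sin θ + μ_s (m g cos θ + P sin θ).
Solving, P (cos θ − μ_s sin θ) = m g (sin θ + μ_s cos θ), so P = 572×9.81×(sin 15° + 0.46 cos 15°)/(cos 15° − 0.46 sin 15°) = 5610×0.7031/0.8469 = 4660 N.

P ≈ 4660 N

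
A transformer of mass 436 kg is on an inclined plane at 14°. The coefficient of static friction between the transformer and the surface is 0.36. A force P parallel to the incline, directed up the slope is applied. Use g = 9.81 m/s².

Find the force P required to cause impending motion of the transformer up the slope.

At impending motion up the slope, friction acts down-slope at its limit: f = μ_s N.
P is parallel to the surface, so N = m g cos θ = 4150 N.
Along the incline: P = m g sin θ + μ_s N = 1030 + 0.36×4150 = 2530 N.

P ≈ 2530 N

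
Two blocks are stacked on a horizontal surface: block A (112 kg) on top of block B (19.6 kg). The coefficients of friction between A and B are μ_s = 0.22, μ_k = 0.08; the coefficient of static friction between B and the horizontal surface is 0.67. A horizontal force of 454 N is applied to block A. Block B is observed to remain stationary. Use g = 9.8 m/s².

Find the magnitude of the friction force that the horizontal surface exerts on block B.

Normal force at the A–B interface: N₁ = m_A g = 1098 N.
So the A–B interface can sustain at most μ_s N₁ = 241.5 N of static friction.
P = 454 N exceeds that limit, so A slips over B and the interface friction becomes kinetic: f₁ = μ_k N₁ = 0.08×1098 = 87.8 N.
By Newton's third law B feels 87.8 N forward from A. With B stationary, the floor's static friction on B balances it: f₂ = 87.8 N (well within μ_s(m_A+m_B)g = 864.1 N).

f ≈ 87.8 N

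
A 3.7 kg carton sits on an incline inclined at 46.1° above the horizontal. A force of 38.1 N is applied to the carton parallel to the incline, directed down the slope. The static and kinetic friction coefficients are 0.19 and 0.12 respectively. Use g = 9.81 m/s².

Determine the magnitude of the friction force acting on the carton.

f ≈ 3.02 N (up the incline)

The normal reaction is N = m g cos θ = 25.17 N.
The friction needed for equilibrium is m g sin θ + P = 26.15 + 38.1 = 64.25 N, measured positive up-slope.
Maximum static friction available: μ_s N = 0.19 × 25.17 = 4.782 N.
|64.25| exceeds 4.782 N, so the carton slips down-slope; friction is kinetic, f = μ_k N = 0.12×25.17 = 3.02 N.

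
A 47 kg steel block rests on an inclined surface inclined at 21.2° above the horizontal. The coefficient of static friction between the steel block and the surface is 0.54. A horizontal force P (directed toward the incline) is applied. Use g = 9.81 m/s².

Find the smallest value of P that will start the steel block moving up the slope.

At impending motion up the slope, friction acts down-slope at its limit: f = μ_s N.
Perpendicular to the incline: N = m g cos θ + P sin θ.
Along the incline: P cos θ = m g sin θ + μ_s N = m g sin θ + μ_s (m g cos θ + P sin θ).
Solving, P (cos θ − μ_s sin θ) = m g (sin θ + μ_s cos θ), so P = 47×9.81×(sin 21.2° + 0.54 cos 21.2°)/(cos 21.2° − 0.54 sin 21.2°) = 461×0.8651/0.737 = 541 N.

P ≈ 541 N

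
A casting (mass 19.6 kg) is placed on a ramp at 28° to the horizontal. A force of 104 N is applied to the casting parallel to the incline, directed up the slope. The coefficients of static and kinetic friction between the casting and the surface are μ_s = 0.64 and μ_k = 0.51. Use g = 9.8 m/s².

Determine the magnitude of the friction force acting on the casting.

f ≈ 13.8 N (down the incline)

Normal force: N = m g cos θ = 19.6 × 9.8 × cos 28° = 169.6 N.
Parallel to the incline, ΣF = 0 gives f = m g sin θ − P = 90.18 − 104 = -13.82 N (up-slope positive).
Static friction can supply at most μ_s N = 108.5 N.
Since |-13.82| ≤ 108.5 N, static friction is sufficient; f equals the required value, not μ_s N.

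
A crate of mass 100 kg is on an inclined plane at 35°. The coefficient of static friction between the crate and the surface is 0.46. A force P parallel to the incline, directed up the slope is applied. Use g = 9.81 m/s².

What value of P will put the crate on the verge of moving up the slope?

P ≈ 932 N

At impending motion up the slope, friction acts down-slope at its limit: f = μ_s N.
P is parallel to the surface, so N = m g cos θ = 804 N.
Along the incline: P = m g sin θ + μ_s N = 563 + 0.46×804 = 932 N.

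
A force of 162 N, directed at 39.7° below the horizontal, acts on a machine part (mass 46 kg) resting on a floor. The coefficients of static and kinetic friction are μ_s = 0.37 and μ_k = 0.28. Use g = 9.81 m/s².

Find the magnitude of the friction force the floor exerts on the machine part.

f ≈ 125 N

N = m g + P sin α = 451.3 + 162×sin 39.7° = 554.7 N.
The horizontal driving force is P cos α = 124.6 N, so equilibrium needs friction f = 124.6 N.
The static-friction limit is μ_s N = 205.3 N.
Since 124.6 N does not exceed the limit, the machine part stays at rest and f = 125 N.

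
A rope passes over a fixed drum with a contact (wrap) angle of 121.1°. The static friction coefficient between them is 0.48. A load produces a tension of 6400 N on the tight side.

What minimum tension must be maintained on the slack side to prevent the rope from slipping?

Capstan equation at impending slip: T_tight/T_slack = e^{μβ}.
β = 121.1° = 2.114 rad; e^{μβ} = e^{0.48×2.114} = 2.758.
T_slack = T_tight / e^{μβ} = 6400 / 2.758 = 2320 N.

T_min ≈ 2320 N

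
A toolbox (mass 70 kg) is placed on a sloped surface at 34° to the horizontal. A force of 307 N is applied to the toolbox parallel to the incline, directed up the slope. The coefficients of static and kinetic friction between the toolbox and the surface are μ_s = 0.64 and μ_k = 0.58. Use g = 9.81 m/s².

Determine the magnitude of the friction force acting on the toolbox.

f ≈ 77 N (up the incline)

The normal reaction is N = m g cos θ = 569.3 N.
For equilibrium along the incline the friction force must supply f = m g sin θ − P = 384 − 307 = 77 N (positive meaning up-slope).
Static friction can supply at most μ_s N = 364.4 N.
Since |77| ≤ 364.4 N, no slip — friction simply equals what equilibrium demands.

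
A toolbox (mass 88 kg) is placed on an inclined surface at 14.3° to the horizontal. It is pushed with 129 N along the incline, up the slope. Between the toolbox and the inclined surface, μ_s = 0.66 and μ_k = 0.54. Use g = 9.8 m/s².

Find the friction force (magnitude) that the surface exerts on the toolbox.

Normal force: N = m g cos θ = 88 × 9.8 × cos 14.3° = 835.7 N.
The friction needed for equilibrium is m g sin θ − P = 213 − 129 = 84.01 N, measured positive up-slope.
Static friction can supply at most μ_s N = 551.5 N.
Since |84.01| ≤ 551.5 N, static friction is sufficient; f equals the required value, not μ_s N.

f ≈ 84 N (up the incline)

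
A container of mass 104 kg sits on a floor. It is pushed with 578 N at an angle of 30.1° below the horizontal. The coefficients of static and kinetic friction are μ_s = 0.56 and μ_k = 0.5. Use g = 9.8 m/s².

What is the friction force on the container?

f ≈ 500 N

Vertical equilibrium gives N = m g + P sin α = 1309 N.
Horizontally, friction must balance P cos α = 500.1 N.
The static-friction limit is μ_s N = 733.1 N.
Since 500.1 N does not exceed the limit, the container stays at rest and f = 500 N.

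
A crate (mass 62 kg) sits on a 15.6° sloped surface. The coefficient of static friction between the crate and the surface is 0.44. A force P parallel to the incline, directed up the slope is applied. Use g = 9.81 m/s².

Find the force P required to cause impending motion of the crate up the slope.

At impending motion up the slope, friction acts down-slope at its limit: f = μ_s N.
P is parallel to the surface, so N = m g cos θ = 586 N.
Along the incline: P = m g sin θ + μ_s N = 164 + 0.44×586 = 421 N.

P ≈ 421 N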